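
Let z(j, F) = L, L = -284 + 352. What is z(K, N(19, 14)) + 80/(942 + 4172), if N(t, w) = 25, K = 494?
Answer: 173916/2557 ≈ 68.016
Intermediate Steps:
L = 68
z(j, F) = 68
z(K, N(19, 14)) + 80/(942 + 4172) = 68 + 80/(942 + 4172) = 68 + 80/5114 = 68 + (1/5114)*80 = 68 + 40/2557 = 173916/2557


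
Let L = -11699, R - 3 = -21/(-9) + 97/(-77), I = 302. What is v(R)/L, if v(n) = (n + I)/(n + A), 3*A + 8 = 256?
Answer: -70703/234412863 ≈ -0.00030162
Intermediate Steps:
A = 248/3 (A = -8/3 + (⅓)*256 = -8/3 + 256/3 = 248/3 ≈ 82.667)
R = 941/231 (R = 3 + (-21/(-9) + 97/(-77)) = 3 + (-21*(-⅑) + 97*(-1/77)) = 3 + (7/3 - 97/77) = 3 + 248/231 = 941/231 ≈ 4.0736)
v(n) = (302 + n)/(248/3 + n) (v(n) = (n + 302)/(n + 248/3) = (302 + n)/(248/3 + n))
v(R)/L = (3*(302 + 941/231)/(248 + 3*(941/231)))/(-11699) = (3*(70703/231)/(248 + 941/77))*(-1/11699) = (3*(70703/231)/(20037/77))*(-1/11699) = (3*(77/20037)*(70703/231))*(-1/11699) = (70703/20037)*(-1/11699) = -70703/234412863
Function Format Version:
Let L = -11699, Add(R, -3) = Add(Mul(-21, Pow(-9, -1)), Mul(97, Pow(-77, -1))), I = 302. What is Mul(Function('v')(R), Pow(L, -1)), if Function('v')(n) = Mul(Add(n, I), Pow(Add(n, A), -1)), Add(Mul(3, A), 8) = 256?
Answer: Rational(-70703, 234412863) ≈ -0.00030162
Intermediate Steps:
A = Rational(248, 3) (A = Add(Rational(-8, 3), Mul(Rational(1, 3), 256)) = Add(Rational(-8, 3), Rational(256, 3)) = Rational(248, 3) ≈ 82.667)
R = Rational(941, 231) (R = Add(3, Add(Mul(-21, Pow(-9, -1)), Mul(97, Pow(-77, -1)))) = Add(3, Add(Mul(-21, Rational(-1, 9)), Mul(97, Rational(-1, 77)))) = Add(3, Add(Rational(7, 3), Rational(-97, 77))) = Add(3, Rational(248, 231)) = Rational(941, 231) ≈ 4.0736)
Function('v')(n) = Mul(Pow(Add(Rational(248, 3), n), -1), Add(302, n)) (Function('v')(n) = Mul(Add(n, 302), Pow(Add(n, Rational(248, 3)), -1)) = Mul(Add(302, n), Pow(Add(Rational(248, 3), n), -1)) = Mul(Pow(Add(Rational(248, 3), n), -1), Add(302, n)))
Mul(Function('v')(R), Pow(L, -1)) = Mul(Mul(3, Pow(Add(248, Mul(3, Rational(941, 231))), -1), Add(302, Rational(941, 231))), Pow(-11699, -1)) = Mul(Mul(3, Pow(Add(248, Rational(941, 77)), -1), Rational(70703, 231)), Rational(-1, 11699)) = Mul(Mul(3, Pow(Rational(20037, 77), -1), Rational(70703, 231)), Rational(-1, 11699)) = Mul(Mul(3, Rational(77, 20037), Rational(70703, 231)), Rational(-1, 11699)) = Mul(Rational(70703, 20037), Rational(-1, 11699)) = Rational(-70703, 234412863)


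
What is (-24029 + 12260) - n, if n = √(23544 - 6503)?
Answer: -11769 - √17041 ≈ -11900.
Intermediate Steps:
n = √17041 ≈ 130.54
(-24029 + 12260) - n = (-24029 + 12260) - √17041 = -11769 - √17041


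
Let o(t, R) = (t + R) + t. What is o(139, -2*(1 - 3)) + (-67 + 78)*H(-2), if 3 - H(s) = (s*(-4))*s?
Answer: 491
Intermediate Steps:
o(t, R) = R + 2*t (o(t, R) = (R + t) + t = R + 2*t)
H(s) = 3 + 4*s² (H(s) = 3 - s*(-4)*s = 3 - (-4*s)*s = 3 - (-4)*s² = 3 + 4*s²)
o(139, -2*(1 - 3)) + (-67 + 78)*H(-2) = (-2*(1 - 3) + 2*139) + (-67 + 78)*(3 + 4*(-2)²) = (-2*(-2) + 278) + 11*(3 + 4*4) = (4 + 278) + 11*(3 + 16) = 282 + 11*19 = 282 + 209 = 491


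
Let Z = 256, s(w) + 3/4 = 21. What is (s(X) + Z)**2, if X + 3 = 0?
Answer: 1221025/16 ≈ 76314.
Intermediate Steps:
X = -3 (X = -3 + 0 = -3)
s(w) = 81/4 (s(w) = -3/4 + 21 = 81/4)
(s(X) + Z)**2 = (81/4 + 256)**2 = (1105/4)**2 = 1221025/16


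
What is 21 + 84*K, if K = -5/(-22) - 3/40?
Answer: 3717/110 ≈ 33.791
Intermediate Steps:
K = 67/440 (K = -5*(-1/22) - 3*1/40 = 5/22 - 3/40 = 67/440 ≈ 0.15227)
21 + 84*K = 21 + 84*(67/440) = 21 + 1407/110 = 3717/110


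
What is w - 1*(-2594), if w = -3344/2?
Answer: 922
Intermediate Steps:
w = -1672 (w = -3344/2 = -304*11/2 = -1672)
w - 1*(-2594) = -1672 - 1*(-2594) = -1672 + 2594 = 922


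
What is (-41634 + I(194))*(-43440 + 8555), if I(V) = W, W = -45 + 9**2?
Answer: 1451146230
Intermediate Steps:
W = 36 (W = -45 + 81 = 36)
I(V) = 36
(-41634 + I(194))*(-43440 + 8555) = (-41634 + 36)*(-43440 + 8555) = -41598*(-34885) = 1451146230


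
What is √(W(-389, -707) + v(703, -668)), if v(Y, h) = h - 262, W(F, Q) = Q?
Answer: I*√1637 ≈ 40.46*I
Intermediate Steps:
v(Y, h) = -262 + h
√(W(-389, -707) + v(703, -668)) = √(-707 + (-262 - 668)) = √(-707 - 930) = √(-1637) = I*√1637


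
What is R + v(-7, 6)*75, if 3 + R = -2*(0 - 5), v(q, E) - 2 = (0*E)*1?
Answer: 157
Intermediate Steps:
v(q, E) = 2 (v(q, E) = 2 + (0*E)*1 = 2 + 0*1 = 2 + 0 = 2)
R = 7 (R = -3 - 2*(0 - 5) = -3 - 2*(-5) = -3 + 10 = 7)
R + v(-7, 6)*75 = 7 + 2*75 = 7 + 150 = 157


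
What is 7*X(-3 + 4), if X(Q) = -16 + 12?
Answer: -28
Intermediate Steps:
X(Q) = -4
7*X(-3 + 4) = 7*(-4) = -28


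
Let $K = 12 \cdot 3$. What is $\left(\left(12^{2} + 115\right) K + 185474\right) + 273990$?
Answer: $468788$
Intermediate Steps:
$K = 36$
$\left(\left(12^{2} + 115\right) K + 185474\right) + 273990 = \left(\left(12^{2} + 115\right) 36 + 185474\right) + 273990 = \left(\left(144 + 115\right) 36 + 185474\right) + 273990 = \left(259 \cdot 36 + 185474\right) + 273990 = \left(9324 + 185474\right) + 273990 = 194798 + 273990 = 468788$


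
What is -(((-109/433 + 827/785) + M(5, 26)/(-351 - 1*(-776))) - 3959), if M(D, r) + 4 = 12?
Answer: 114359422517/28891925 ≈ 3958.2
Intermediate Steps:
M(D, r) = 8 (M(D, r) = -4 + 12 = 8)
-(((-109/433 + 827/785) + M(5, 26)/(-351 - 1*(-776))) - 3959) = -(((-109/433 + 827/785) + 8/(-351 - 1*(-776))) - 3959) = -(((-109*1/433 + 827*(1/785)) + 8/(-351 + 776)) - 3959) = -(((-109/433 + 827/785) + 8/425) - 3959) = -((272526/339905 + 8*(1/425)) - 3959) = -((272526/339905 + 8/425) - 3959) = -(23708558/28891925 - 3959) = -1*(-114359422517/28891925) = 114359422517/28891925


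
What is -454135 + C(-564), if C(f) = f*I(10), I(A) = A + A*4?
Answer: -482335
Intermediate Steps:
I(A) = 5*A (I(A) = A + 4*A = 5*A)
C(f) = 50*f (C(f) = f*(5*10) = f*50 = 50*f)
-454135 + C(-564) = -454135 + 50*(-564) = -454135 - 28200 = -482335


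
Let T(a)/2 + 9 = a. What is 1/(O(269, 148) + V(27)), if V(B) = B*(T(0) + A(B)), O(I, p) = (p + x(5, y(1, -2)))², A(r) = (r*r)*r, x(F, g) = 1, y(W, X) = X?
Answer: 1/553156 ≈ 1.8078e-6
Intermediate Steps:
T(a) = -18 + 2*a
A(r) = r³ (A(r) = r²*r = r³)
O(I, p) = (1 + p)² (O(I, p) = (p + 1)² = (1 + p)²)
V(B) = B*(-18 + B³) (V(B) = B*((-18 + 2*0) + B³) = B*((-18 + 0) + B³) = B*(-18 + B³))
1/(O(269, 148) + V(27)) = 1/((1 + 148)² + 27*(-18 + 27³)) = 1/(149² + 27*(-18 + 19683)) = 1/(22201 + 27*19665) = 1/(22201 + 530955) = 1/553156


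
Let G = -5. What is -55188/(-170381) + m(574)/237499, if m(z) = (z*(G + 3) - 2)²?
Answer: 238435967312/40465317119 ≈ 5.8924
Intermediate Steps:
m(z) = (-2 - 2*z)² (m(z) = (z*(-5 + 3) - 2)² = (z*(-2) - 2)² = (-2*z - 2)² = (-2 - 2*z)²)
-55188/(-170381) + m(574)/237499 = -55188/(-170381) + (4*(1 + 574)²)/237499 = -55188*(-1/170381) + (4*575²)*(1/237499) = 55188/170381 + (4*330625)*(1/237499) = 55188/170381 + 1322500*(1/237499) = 55188/170381 + 1322500/237499 = 238435967312/40465317119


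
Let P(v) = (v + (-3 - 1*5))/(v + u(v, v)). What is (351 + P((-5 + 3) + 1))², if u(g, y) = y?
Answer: 505521/4 ≈ 1.2638e+5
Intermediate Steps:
P(v) = (-8 + v)/(2*v) (P(v) = (v + (-3 - 1*5))/(v + v) = (v + (-3 - 5))/((2*v)) = (v - 8)*(1/(2*v)) = (-8 + v)*(1/(2*v)) = (-8 + v)/(2*v))
(351 + P((-5 + 3) + 1))² = (351 + (-8 + ((-5 + 3) + 1))/(2*((-5 + 3) + 1)))² = (351 + (-8 + (-2 + 1))/(2*(-2 + 1)))² = (351 + (½)*(-8 - 1)/(-1))² = (351 + (½)*(-1)*(-9))² = (351 + 9/2)² = (711/2)² = 505521/4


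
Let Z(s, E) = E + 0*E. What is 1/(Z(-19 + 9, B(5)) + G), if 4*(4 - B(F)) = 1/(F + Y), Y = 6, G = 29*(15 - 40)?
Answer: -44/31725 ≈ -0.0013869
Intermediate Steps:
G = -725 (G = 29*(-25) = -725)
B(F) = 4 - 1/(4*(6 + F)) (B(F) = 4 - 1/(4*(F + 6)) = 4 - 1/(4*(6 + F)))
Z(s, E) = E (Z(s, E) = E + 0 = E)
1/(Z(-19 + 9, B(5)) + G) = 1/((95 + 16*5)/(4*(6 + 5)) - 725) = 1/((1/4)*(95 + 80)/11 - 725) = 1/((1/4)*(1/11)*175 - 725) = 1/(175/44 - 725) = 1/(-31725/44) = -44/31725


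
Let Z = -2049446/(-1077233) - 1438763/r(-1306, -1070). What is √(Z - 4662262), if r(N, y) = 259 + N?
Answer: I*√5928995694421544360104371/1127862951 ≈ 2158.9*I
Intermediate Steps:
Z = 1552028752741/1127862951 (Z = -2049446/(-1077233) - 1438763/(259 - 1306) = -2049446*(-1/1077233) - 1438763/(-1047) = 2049446/1077233 - 1438763*(-1/1047) = 2049446/1077233 + 1438763/1047 = 1552028752741/1127862951 ≈ 1376.1)
√(Z - 4662262) = √(1552028752741/1127862951 - 4662262) = √(-5256840548902421/1127862951) = I*√5928995694421544360104371/1127862951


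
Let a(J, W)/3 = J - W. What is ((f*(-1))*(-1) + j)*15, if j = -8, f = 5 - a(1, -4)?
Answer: -270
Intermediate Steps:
a(J, W) = -3*W + 3*J (a(J, W) = 3*(J - W) = -3*W + 3*J)
f = -10 (f = 5 - (-3*(-4) + 3*1) = 5 - (12 + 3) = 5 - 1*15 = 5 - 15 = -10)
((f*(-1))*(-1) + j)*15 = (-10*(-1)*(-1) - 8)*15 = (10*(-1) - 8)*15 = (-10 - 8)*15 = -18*15 = -270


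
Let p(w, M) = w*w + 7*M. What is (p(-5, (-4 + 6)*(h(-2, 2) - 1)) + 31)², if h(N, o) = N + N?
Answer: 196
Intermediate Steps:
h(N, o) = 2*N
p(w, M) = w² + 7*M
(p(-5, (-4 + 6)*(h(-2, 2) - 1)) + 31)² = (((-5)² + 7*((-4 + 6)*(2*(-2) - 1))) + 31)² = ((25 + 7*(2*(-4 - 1))) + 31)² = ((25 + 7*(2*(-5))) + 31)² = ((25 + 7*(-10)) + 31)² = ((25 - 70) + 31)² = (-45 + 31)² = (-14)² = 196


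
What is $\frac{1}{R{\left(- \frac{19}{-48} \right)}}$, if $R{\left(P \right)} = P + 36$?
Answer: $\frac{48}{1747} \approx 0.027476$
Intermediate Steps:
$R{\left(P \right)} = 36 + P$
$\frac{1}{R{\left(- \frac{19}{-48} \right)}} = \frac{1}{36 - \frac{19}{-48}} = \frac{1}{36 - - \frac{19}{48}} = \frac{1}{36 + \frac{19}{48}} = \frac{1}{\frac{1747}{48}} = \frac{48}{1747}$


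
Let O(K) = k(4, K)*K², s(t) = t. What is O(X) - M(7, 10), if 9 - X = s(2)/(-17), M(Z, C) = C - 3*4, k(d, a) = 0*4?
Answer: 2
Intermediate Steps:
k(d, a) = 0
M(Z, C) = -12 + C (M(Z, C) = C - 12 = -12 + C)
X = 155/17 (X = 9 - 2/(-17) = 9 - 2*(-1)/17 = 9 - 1*(-2/17) = 9 + 2/17 = 155/17 ≈ 9.1176)
O(K) = 0 (O(K) = 0*K² = 0)
O(X) - M(7, 10) = 0 - (-12 + 10) = 0 - 1*(-2) = 0 + 2 = 2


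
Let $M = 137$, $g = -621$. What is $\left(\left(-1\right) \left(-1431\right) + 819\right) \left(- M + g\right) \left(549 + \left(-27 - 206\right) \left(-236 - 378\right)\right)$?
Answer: $-244928560500$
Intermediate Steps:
$\left(\left(-1\right) \left(-1431\right) + 819\right) \left(- M + g\right) \left(549 + \left(-27 - 206\right) \left(-236 - 378\right)\right) = \left(\left(-1\right) \left(-1431\right) + 819\right) \left(\left(-1\right) 137 - 621\right) \left(549 + \left(-27 - 206\right) \left(-236 - 378\right)\right) = \left(1431 + 819\right) \left(-137 - 621\right) \left(549 - -143062\right) = 2250 \left(- 758 \left(549 + 143062\right)\right) = 2250 \left(\left(-758\right) 143611\right) = 2250 \left(-108857138\right) = -244928560500$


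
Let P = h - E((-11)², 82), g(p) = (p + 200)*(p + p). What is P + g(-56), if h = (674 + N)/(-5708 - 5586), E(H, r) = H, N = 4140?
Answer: -91760510/5647 ≈ -16249.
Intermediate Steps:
h = -2407/5647 (h = (674 + 4140)/(-5708 - 5586) = 4814/(-11294) = 4814*(-1/11294) = -2407/5647 ≈ -0.42624)
g(p) = 2*p*(200 + p) (g(p) = (200 + p)*(2*p) = 2*p*(200 + p))
P = -685694/5647 (P = -2407/5647 - 1*(-11)² = -2407/5647 - 1*121 = -2407/5647 - 121 = -685694/5647 ≈ -121.43)
P + g(-56) = -685694/5647 + 2*(-56)*(200 - 56) = -685694/5647 + 2*(-56)*144 = -685694/5647 - 16128 = -91760510/5647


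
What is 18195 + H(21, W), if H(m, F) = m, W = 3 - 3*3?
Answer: 18216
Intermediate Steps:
W = -6 (W = 3 - 9 = -6)
18195 + H(21, W) = 18195 + 21 = 18216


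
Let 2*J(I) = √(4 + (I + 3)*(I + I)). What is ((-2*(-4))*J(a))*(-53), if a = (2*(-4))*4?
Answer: -424*√465 ≈ -9143.1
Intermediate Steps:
a = -32 (a = -8*4 = -32)
J(I) = √(4 + 2*I*(3 + I))/2 (J(I) = √(4 + (I + 3)*(I + I))/2 = √(4 + (3 + I)*(2*I))/2 = √(4 + 2*I*(3 + I))/2)
((-2*(-4))*J(a))*(-53) = ((-2*(-4))*(√(4 + 2*(-32)² + 6*(-32))/2))*(-53) = (8*(√(4 + 2*1024 - 192)/2))*(-53) = (8*(√(4 + 2048 - 192)/2))*(-53) = (8*(√1860/2))*(-53) = (8*((2*√465)/2))*(-53) = (8*√465)*(-53) = -424*√465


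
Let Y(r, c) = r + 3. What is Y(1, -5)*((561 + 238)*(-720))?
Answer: -2301120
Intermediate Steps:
Y(r, c) = 3 + r
Y(1, -5)*((561 + 238)*(-720)) = (3 + 1)*((561 + 238)*(-720)) = 4*(799*(-720)) = 4*(-575280) = -2301120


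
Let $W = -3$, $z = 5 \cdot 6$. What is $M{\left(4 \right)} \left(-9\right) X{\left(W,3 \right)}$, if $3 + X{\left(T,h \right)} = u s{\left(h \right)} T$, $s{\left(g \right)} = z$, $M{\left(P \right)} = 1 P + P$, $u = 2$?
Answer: $13176$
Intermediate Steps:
$z = 30$
$M{\left(P \right)} = 2 P$ ($M{\left(P \right)} = P + P = 2 P$)
$s{\left(g \right)} = 30$
$X{\left(T,h \right)} = -3 + 60 T$ ($X{\left(T,h \right)} = -3 + 2 \cdot 30 T = -3 + 60 T$)
$M{\left(4 \right)} \left(-9\right) X{\left(W,3 \right)} = 2 \cdot 4 \left(-9\right) \left(-3 + 60 \left(-3\right)\right) = 8 \left(-9\right) \left(-3 - 180\right) = \left(-72\right) \left(-183\right) = 13176$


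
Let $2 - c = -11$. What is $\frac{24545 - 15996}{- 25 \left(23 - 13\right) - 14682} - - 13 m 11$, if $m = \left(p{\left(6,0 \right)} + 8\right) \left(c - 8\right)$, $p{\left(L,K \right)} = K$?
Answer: $\frac{85402491}{14932} \approx 5719.4$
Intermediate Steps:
$c = 13$ ($c = 2 - -11 = 2 + 11 = 13$)
$m = 40$ ($m = \left(0 + 8\right) \left(13 - 8\right) = 8 \cdot 5 = 40$)
$\frac{24545 - 15996}{- 25 \left(23 - 13\right) - 14682} - - 13 m 11 = \frac{24545 - 15996}{- 25 \left(23 - 13\right) - 14682} - \left(-13\right) 40 \cdot 11 = \frac{8549}{\left(-25\right) 10 - 14682} - \left(-520\right) 11 = \frac{8549}{-250 - 14682} - -5720 = \frac{8549}{-14932} + 5720 = 8549 \left(- \frac{1}{14932}\right) + 5720 = - \frac{8549}{14932} + 5720 = \frac{85402491}{14932}$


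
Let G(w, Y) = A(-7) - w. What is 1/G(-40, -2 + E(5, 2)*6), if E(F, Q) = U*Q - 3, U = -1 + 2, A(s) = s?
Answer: 1/33 ≈ 0.030303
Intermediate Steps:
U = 1
E(F, Q) = -3 + Q (E(F, Q) = 1*Q - 3 = Q - 3 = -3 + Q)
G(w, Y) = -7 - w
1/G(-40, -2 + E(5, 2)*6) = 1/(-7 - 1*(-40)) = 1/(-7 + 40) = 1/33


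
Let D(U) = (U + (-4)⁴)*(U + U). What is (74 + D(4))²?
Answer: 4639716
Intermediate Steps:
D(U) = 2*U*(256 + U) (D(U) = (U + 256)*(2*U) = (256 + U)*(2*U) = 2*U*(256 + U))
(74 + D(4))² = (74 + 2*4*(256 + 4))² = (74 + 2*4*260)² = (74 + 2080)² = 2154² = 4639716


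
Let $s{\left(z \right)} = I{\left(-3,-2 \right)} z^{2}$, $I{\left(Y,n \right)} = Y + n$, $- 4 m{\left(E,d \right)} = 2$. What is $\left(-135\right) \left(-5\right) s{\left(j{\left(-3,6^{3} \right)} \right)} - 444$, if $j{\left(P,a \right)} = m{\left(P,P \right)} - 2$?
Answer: $- \frac{86151}{4} \approx -21538.0$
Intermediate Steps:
$m{\left(E,d \right)} = - \frac{1}{2}$ ($m{\left(E,d \right)} = \left(- \frac{1}{4}\right) 2 = - \frac{1}{2}$)
$j{\left(P,a \right)} = - \frac{5}{2}$ ($j{\left(P,a \right)} = - \frac{1}{2} - 2 = - \frac{5}{2}$)
$s{\left(z \right)} = - 5 z^{2}$ ($s{\left(z \right)} = \left(-3 - 2\right) z^{2} = - 5 z^{2}$)
$\left(-135\right) \left(-5\right) s{\left(j{\left(-3,6^{3} \right)} \right)} - 444 = \left(-135\right) \left(-5\right) \left(- 5 \left(- \frac{5}{2}\right)^{2}\right) - 444 = 675 \left(\left(-5\right) \frac{25}{4}\right) - 444 = 675 \left(- \frac{125}{4}\right) - 444 = - \frac{84375}{4} - 444 = - \frac{86151}{4}$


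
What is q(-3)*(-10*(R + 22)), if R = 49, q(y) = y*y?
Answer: -6390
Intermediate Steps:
q(y) = y**2
q(-3)*(-10*(R + 22)) = (-3)**2*(-10*(49 + 22)) = 9*(-10*71) = 9*(-710) = -6390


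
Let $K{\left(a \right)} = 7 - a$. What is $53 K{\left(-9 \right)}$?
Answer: $848$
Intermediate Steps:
$53 K{\left(-9 \right)} = 53 \left(7 - -9\right) = 53 \left(7 + 9\right) = 53 \cdot 16 = 848$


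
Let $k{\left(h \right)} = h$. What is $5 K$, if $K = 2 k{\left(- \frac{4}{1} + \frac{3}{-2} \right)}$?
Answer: $-55$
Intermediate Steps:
$K = -11$ ($K = 2 \left(- \frac{4}{1} + \frac{3}{-2}\right) = 2 \left(\left(-4\right) 1 + 3 \left(- \frac{1}{2}\right)\right) = 2 \left(-4 - \frac{3}{2}\right) = 2 \left(- \frac{11}{2}\right) = -11$)
$5 K = 5 \left(-11\right) = -55$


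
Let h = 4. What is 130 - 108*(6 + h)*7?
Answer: -7430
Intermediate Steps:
130 - 108*(6 + h)*7 = 130 - 108*(6 + 4)*7 = 130 - 1080*7 = 130 - 108*70 = 130 - 7560 = -7430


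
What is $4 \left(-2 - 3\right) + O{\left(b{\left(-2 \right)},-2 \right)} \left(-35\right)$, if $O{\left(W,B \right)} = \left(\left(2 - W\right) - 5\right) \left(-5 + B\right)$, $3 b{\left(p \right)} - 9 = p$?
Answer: $- \frac{3980}{3} \approx -1326.7$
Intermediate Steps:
$b{\left(p \right)} = 3 + \frac{p}{3}$
$O{\left(W,B \right)} = \left(-5 + B\right) \left(-3 - W\right)$ ($O{\left(W,B \right)} = \left(-3 - W\right) \left(-5 + B\right) = \left(-5 + B\right) \left(-3 - W\right)$)
$4 \left(-2 - 3\right) + O{\left(b{\left(-2 \right)},-2 \right)} \left(-35\right) = 4 \left(-2 - 3\right) + \left(15 - -6 + 5 \left(3 + \frac{1}{3} \left(-2\right)\right) - - 2 \left(3 + \frac{1}{3} \left(-2\right)\right)\right) \left(-35\right) = 4 \left(-5\right) + \left(15 + 6 + 5 \left(3 - \frac{2}{3}\right) - - 2 \left(3 - \frac{2}{3}\right)\right) \left(-35\right) = -20 + \left(15 + 6 + 5 \cdot \frac{7}{3} - \left(-2\right) \frac{7}{3}\right) \left(-35\right) = -20 + \left(15 + 6 + \frac{35}{3} + \frac{14}{3}\right) \left(-35\right) = -20 + \frac{112}{3} \left(-35\right) = -20 - \frac{3920}{3} = - \frac{3980}{3}$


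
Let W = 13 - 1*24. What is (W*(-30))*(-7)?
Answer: -2310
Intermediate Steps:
W = -11 (W = 13 - 24 = -11)
(W*(-30))*(-7) = -11*(-30)*(-7) = 330*(-7) = -2310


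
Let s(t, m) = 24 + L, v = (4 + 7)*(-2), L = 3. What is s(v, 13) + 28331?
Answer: 28358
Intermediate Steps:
v = -22 (v = 11*(-2) = -22)
s(t, m) = 27 (s(t, m) = 24 + 3 = 27)
s(v, 13) + 28331 = 27 + 28331 = 28358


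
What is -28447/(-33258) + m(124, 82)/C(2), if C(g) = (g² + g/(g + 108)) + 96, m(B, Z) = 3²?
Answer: 172949657/182952258 ≈ 0.94533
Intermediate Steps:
m(B, Z) = 9
C(g) = 96 + g² + g/(108 + g) (C(g) = (g² + g/(108 + g)) + 96 = 96 + g² + g/(108 + g))
-28447/(-33258) + m(124, 82)/C(2) = -28447/(-33258) + 9/(((10368 + 2³ + 97*2 + 108*2²)/(108 + 2))) = -28447*(-1/33258) + 9/(((10368 + 8 + 194 + 108*4)/110)) = 28447/33258 + 9/(((10368 + 8 + 194 + 432)/110)) = 28447/33258 + 9/(((1/110)*11002)) = 28447/33258 + 9/(5501/55) = 28447/33258 + 9*(55/5501) = 28447/33258 + 495/5501 = 172949657/182952258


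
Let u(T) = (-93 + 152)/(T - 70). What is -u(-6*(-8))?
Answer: 59/22 ≈ 2.6818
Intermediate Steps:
u(T) = 59/(-70 + T)
-u(-6*(-8)) = -59/(-70 - 6*(-8)) = -59/(-70 + 48) = -59/(-22) = -59*(-1)/22 = -1*(-59/22) = 59/22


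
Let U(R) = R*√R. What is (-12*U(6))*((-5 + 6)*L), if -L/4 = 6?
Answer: 1728*√6 ≈ 4232.7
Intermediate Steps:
L = -24 (L = -4*6 = -24)
U(R) = R^(3/2)
(-12*U(6))*((-5 + 6)*L) = (-72*√6)*((-5 + 6)*(-24)) = (-72*√6)*(1*(-24)) = -72*√6*(-24) = 1728*√6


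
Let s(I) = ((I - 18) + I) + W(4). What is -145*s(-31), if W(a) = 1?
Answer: 11455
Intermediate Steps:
s(I) = -17 + 2*I (s(I) = ((I - 18) + I) + 1 = ((-18 + I) + I) + 1 = (-18 + 2*I) + 1 = -17 + 2*I)
-145*s(-31) = -145*(-17 + 2*(-31)) = -145*(-17 - 62) = -145*(-79) = 11455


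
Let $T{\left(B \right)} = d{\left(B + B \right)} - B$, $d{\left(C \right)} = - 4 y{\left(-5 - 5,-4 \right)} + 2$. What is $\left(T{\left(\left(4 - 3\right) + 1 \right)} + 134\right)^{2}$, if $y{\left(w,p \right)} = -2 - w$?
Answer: $10404$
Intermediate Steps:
$d{\left(C \right)} = -30$ ($d{\left(C \right)} = - 4 \left(-2 - \left(-5 - 5\right)\right) + 2 = - 4 \left(-2 - -10\right) + 2 = - 4 \left(-2 + 10\right) + 2 = \left(-4\right) 8 + 2 = -32 + 2 = -30$)
$T{\left(B \right)} = -30 - B$
$\left(T{\left(\left(4 - 3\right) + 1 \right)} + 134\right)^{2} = \left(\left(-30 - \left(\left(4 - 3\right) + 1\right)\right) + 134\right)^{2} = \left(\left(-30 - \left(1 + 1\right)\right) + 134\right)^{2} = \left(\left(-30 - 2\right) + 134\right)^{2} = \left(-32 + 134\right)^{2} = 102^{2} = 10404$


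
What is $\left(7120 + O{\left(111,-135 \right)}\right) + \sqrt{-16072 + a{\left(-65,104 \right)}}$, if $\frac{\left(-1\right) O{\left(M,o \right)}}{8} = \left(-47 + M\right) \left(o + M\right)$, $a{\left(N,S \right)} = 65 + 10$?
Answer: $19408 + i \sqrt{15997} \approx 19408.0 + 126.48 i$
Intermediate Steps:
$a{\left(N,S \right)} = 75$
$O{\left(M,o \right)} = - 8 \left(-47 + M\right) \left(M + o\right)$ ($O{\left(M,o \right)} = - 8 \left(-47 + M\right) \left(o + M\right) = - 8 \left(-47 + M\right) \left(M + o\right)$)
$\left(7120 + O{\left(111,-135 \right)}\right) + \sqrt{-16072 + a{\left(-65,104 \right)}} = \left(7120 + \left(- 8 \cdot 111^{2} + 376 \cdot 111 + 376 \left(-135\right) - 888 \left(-135\right)\right)\right) + \sqrt{-16072 + 75} = \left(7120 + \left(\left(-8\right) 12321 + 41736 - 50760 + 119880\right)\right) + \sqrt{-15997} = \left(7120 + \left(-98568 + 41736 - 50760 + 119880\right)\right) + i \sqrt{15997} = \left(7120 + 12288\right) + i \sqrt{15997} = 19408 + i \sqrt{15997}$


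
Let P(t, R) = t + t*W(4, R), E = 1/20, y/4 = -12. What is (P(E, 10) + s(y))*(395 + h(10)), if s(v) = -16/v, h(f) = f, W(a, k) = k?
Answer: 1431/4 ≈ 357.75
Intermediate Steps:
y = -48 (y = 4*(-12) = -48)
E = 1/20 ≈ 0.050000
P(t, R) = t + R*t (P(t, R) = t + t*R = t + R*t)
(P(E, 10) + s(y))*(395 + h(10)) = ((1 + 10)/20 - 16/(-48))*(395 + 10) = ((1/20)*11 - 16*(-1/48))*405 = (11/20 + ⅓)*405 = (53/60)*405 = 1431/4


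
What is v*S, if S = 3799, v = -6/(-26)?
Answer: 11397/13 ≈ 876.69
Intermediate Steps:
v = 3/13 (v = -6*(-1/26) = 3/13 ≈ 0.23077)
v*S = (3/13)*3799 = 11397/13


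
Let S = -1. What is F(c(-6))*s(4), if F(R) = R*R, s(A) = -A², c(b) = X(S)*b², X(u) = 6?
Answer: -746496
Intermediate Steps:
c(b) = 6*b²
F(R) = R²
F(c(-6))*s(4) = (6*(-6)²)²*(-1*4²) = (6*36)²*(-1*16) = 216²*(-16) = 46656*(-16) = -746496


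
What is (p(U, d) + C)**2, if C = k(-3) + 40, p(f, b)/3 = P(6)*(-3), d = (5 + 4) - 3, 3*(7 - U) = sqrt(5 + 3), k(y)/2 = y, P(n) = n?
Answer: 400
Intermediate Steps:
k(y) = 2*y
U = 7 - 2*sqrt(2)/3 (U = 7 - sqrt(5 + 3)/3 = 7 - 2*sqrt(2)/3 ≈ 6.0572)
d = 6 (d = 9 - 3 = 6)
p(f, b) = -54 (p(f, b) = 3*(6*(-3)) = 3*(-18) = -54)
C = 34 (C = 2*(-3) + 40 = -6 + 40 = 34)
(p(U, d) + C)**2 = (-54 + 34)**2 = (-20)**2 = 400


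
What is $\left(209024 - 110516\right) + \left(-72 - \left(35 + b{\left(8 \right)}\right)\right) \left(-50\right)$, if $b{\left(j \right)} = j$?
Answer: $104258$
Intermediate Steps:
$\left(209024 - 110516\right) + \left(-72 - \left(35 + b{\left(8 \right)}\right)\right) \left(-50\right) = \left(209024 - 110516\right) + \left(-72 - 43\right) \left(-50\right) = 98508 + \left(-72 - 43\right) \left(-50\right) = 98508 - -5750 = 98508 + 5750 = 104258$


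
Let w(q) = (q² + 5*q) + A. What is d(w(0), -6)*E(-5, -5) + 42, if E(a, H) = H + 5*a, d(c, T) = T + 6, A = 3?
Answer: 42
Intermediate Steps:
w(q) = 3 + q² + 5*q (w(q) = (q² + 5*q) + 3 = 3 + q² + 5*q)
d(c, T) = 6 + T
d(w(0), -6)*E(-5, -5) + 42 = (6 - 6)*(-5 + 5*(-5)) + 42 = 0*(-5 - 25) + 42 = 0*(-30) + 42 = 0 + 42 = 42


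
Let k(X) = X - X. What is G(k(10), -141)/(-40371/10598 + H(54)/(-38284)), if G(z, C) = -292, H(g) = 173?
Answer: 59237139472/773698409 ≈ 76.564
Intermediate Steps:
k(X) = 0
G(k(10), -141)/(-40371/10598 + H(54)/(-38284)) = -292/(-40371/10598 + 173/(-38284)) = -292/(-40371*1/10598 + 173*(-1/38284)) = -292/(-40371/10598 - 173/38284) = -292/(-773698409/202866916) = -292*(-202866916/773698409) = 59237139472/773698409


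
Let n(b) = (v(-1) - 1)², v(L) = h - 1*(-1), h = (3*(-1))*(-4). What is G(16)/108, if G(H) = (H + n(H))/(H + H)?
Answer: 5/108 ≈ 0.046296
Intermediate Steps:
h = 12 (h = -3*(-4) = 12)
v(L) = 13 (v(L) = 12 - 1*(-1) = 12 + 1 = 13)
n(b) = 144 (n(b) = (13 - 1)² = 12² = 144)
G(H) = (144 + H)/(2*H) (G(H) = (H + 144)/(H + H) = (144 + H)/((2*H)) = (144 + H)*(1/(2*H)) = (144 + H)/(2*H))
G(16)/108 = ((½)*(144 + 16)/16)/108 = ((½)*(1/16)*160)*(1/108) = 5*(1/108) = 5/108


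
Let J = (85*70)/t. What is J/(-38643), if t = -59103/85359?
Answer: 169295350/761305743 ≈ 0.22237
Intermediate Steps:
t = -19701/28453 (t = -59103*1/85359 = -19701/28453 ≈ -0.69240)
J = -169295350/19701 (J = (85*70)/(-19701/28453) = 5950*(-28453/19701) = -169295350/19701 ≈ -8593.2)
J/(-38643) = -169295350/19701/(-38643) = -169295350/19701*(-1/38643) = 169295350/761305743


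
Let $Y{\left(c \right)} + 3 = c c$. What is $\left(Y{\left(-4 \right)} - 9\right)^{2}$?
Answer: $16$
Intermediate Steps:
$Y{\left(c \right)} = -3 + c^{2}$ ($Y{\left(c \right)} = -3 + c c = -3 + c^{2}$)
$\left(Y{\left(-4 \right)} - 9\right)^{2} = \left(\left(-3 + \left(-4\right)^{2}\right) - 9\right)^{2} = \left(\left(-3 + 16\right) - 9\right)^{2} = \left(13 - 9\right)^{2} = 4^{2} = 16$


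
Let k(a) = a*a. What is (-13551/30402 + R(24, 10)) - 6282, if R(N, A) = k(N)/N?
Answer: -63423089/10134 ≈ -6258.4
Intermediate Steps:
k(a) = a²
R(N, A) = N (R(N, A) = N²/N = N)
(-13551/30402 + R(24, 10)) - 6282 = (-13551/30402 + 24) - 6282 = (-13551*1/30402 + 24) - 6282 = (-4517/10134 + 24) - 6282 = 238699/10134 - 6282 = -63423089/10134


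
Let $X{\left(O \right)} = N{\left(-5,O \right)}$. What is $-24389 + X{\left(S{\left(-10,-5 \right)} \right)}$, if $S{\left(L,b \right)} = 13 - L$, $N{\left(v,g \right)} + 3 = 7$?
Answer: $-24385$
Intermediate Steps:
$N{\left(v,g \right)} = 4$ ($N{\left(v,g \right)} = -3 + 7 = 4$)
$X{\left(O \right)} = 4$
$-24389 + X{\left(S{\left(-10,-5 \right)} \right)} = -24389 + 4 = -24385$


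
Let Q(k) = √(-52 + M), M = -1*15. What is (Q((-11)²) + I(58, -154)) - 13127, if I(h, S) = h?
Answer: -13069 + I*√67 ≈ -13069.0 + 8.1853*I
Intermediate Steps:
M = -15
Q(k) = I*√67 (Q(k) = √(-52 - 15) = √(-67) = I*√67)
(Q((-11)²) + I(58, -154)) - 13127 = (I*√67 + 58) - 13127 = (58 + I*√67) - 13127 = -13069 + I*√67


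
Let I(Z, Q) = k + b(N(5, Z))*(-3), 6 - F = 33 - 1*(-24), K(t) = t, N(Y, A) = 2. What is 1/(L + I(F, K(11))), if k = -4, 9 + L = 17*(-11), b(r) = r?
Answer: -1/206 ≈ -0.0048544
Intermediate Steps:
F = -51 (F = 6 - (33 - 1*(-24)) = 6 - (33 + 24) = 6 - 1*57 = 6 - 57 = -51)
L = -196 (L = -9 + 17*(-11) = -9 - 187 = -196)
I(Z, Q) = -10 (I(Z, Q) = -4 + 2*(-3) = -4 - 6 = -10)
1/(L + I(F, K(11))) = 1/(-196 - 10) = 1/(-206) = -1/206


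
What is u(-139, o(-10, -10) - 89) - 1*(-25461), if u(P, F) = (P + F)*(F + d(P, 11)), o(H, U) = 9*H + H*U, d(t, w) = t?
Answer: 72985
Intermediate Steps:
u(P, F) = (F + P)² (u(P, F) = (P + F)*(F + P) = (F + P)*(F + P) = (F + P)²)
u(-139, o(-10, -10) - 89) - 1*(-25461) = ((-10*(9 - 10) - 89)² + (-139)² + 2*(-10*(9 - 10) - 89)*(-139)) - 1*(-25461) = ((-10*(-1) - 89)² + 19321 + 2*(-10*(-1) - 89)*(-139)) + 25461 = ((10 - 89)² + 19321 + 2*(10 - 89)*(-139)) + 25461 = ((-79)² + 19321 + 2*(-79)*(-139)) + 25461 = (6241 + 19321 + 21962) + 25461 = 47524 + 25461 = 72985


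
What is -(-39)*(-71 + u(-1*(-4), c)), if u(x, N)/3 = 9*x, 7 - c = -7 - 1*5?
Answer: 1443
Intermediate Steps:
c = 19 (c = 7 - (-7 - 1*5) = 7 - (-7 - 5) = 7 - 1*(-12) = 7 + 12 = 19)
u(x, N) = 27*x (u(x, N) = 3*(9*x) = 27*x)
-(-39)*(-71 + u(-1*(-4), c)) = -(-39)*(-71 + 27*(-1*(-4))) = -(-39)*(-71 + 27*4) = -(-39)*(-71 + 108) = -(-39)*37 = -1*(-1443) = 1443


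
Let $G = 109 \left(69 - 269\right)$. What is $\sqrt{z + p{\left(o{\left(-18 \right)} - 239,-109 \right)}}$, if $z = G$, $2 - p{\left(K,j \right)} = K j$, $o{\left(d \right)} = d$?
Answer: $i \sqrt{49811} \approx 223.18 i$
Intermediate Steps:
$G = -21800$ ($G = 109 \left(-200\right) = -21800$)
$p{\left(K,j \right)} = 2 - K j$
$z = -21800$
$\sqrt{z + p{\left(o{\left(-18 \right)} - 239,-109 \right)}} = \sqrt{-21800 + \left(2 - \left(-18 - 239\right) \left(-109\right)\right)} = \sqrt{-21800 + \left(2 - \left(-257\right) \left(-109\right)\right)} = \sqrt{-21800 + \left(2 - 28013\right)} = \sqrt{-21800 - 28011} = \sqrt{-49811} = i \sqrt{49811}$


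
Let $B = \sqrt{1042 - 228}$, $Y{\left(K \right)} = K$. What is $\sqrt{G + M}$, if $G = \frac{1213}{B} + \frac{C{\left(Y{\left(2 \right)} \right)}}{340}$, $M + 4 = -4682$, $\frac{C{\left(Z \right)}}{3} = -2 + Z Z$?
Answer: $\frac{\sqrt{-22432997603610 + 7133834950 \sqrt{814}}}{69190} \approx 68.143 i$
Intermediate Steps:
$B = \sqrt{814} \approx 28.531$
$C{\left(Z \right)} = -6 + 3 Z^{2}$ ($C{\left(Z \right)} = 3 \left(-2 + Z Z\right) = 3 \left(-2 + Z^{2}\right) = -6 + 3 Z^{2}$)
$M = -4686$ ($M = -4 - 4682 = -4686$)
$G = \frac{3}{170} + \frac{1213 \sqrt{814}}{814}$ ($G = \frac{1213}{\sqrt{814}} + \frac{-6 + 3 \cdot 2^{2}}{340} = 1213 \frac{\sqrt{814}}{814} + \left(-6 + 3 \cdot 4\right) \frac{1}{340} = \frac{1213 \sqrt{814}}{814} + \left(-6 + 12\right) \frac{1}{340} = \frac{1213 \sqrt{814}}{814} + 6 \cdot \frac{1}{340} = \frac{1213 \sqrt{814}}{814} + \frac{3}{170} = \frac{3}{170} + \frac{1213 \sqrt{814}}{814} \approx 42.533$)
$\sqrt{G + M} = \sqrt{\left(\frac{3}{170} + \frac{1213 \sqrt{814}}{814}\right) - 4686} = \sqrt{- \frac{796617}{170} + \frac{1213 \sqrt{814}}{814}}$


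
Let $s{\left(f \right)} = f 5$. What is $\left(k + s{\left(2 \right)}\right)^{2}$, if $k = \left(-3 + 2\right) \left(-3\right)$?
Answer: $169$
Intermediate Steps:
$s{\left(f \right)} = 5 f$
$k = 3$ ($k = \left(-1\right) \left(-3\right) = 3$)
$\left(k + s{\left(2 \right)}\right)^{2} = \left(3 + 5 \cdot 2\right)^{2} = \left(3 + 10\right)^{2} = 13^{2} = 169$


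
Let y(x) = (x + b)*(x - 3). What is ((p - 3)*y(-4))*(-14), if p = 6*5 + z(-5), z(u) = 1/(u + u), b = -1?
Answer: -13181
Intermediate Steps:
y(x) = (-1 + x)*(-3 + x) (y(x) = (x - 1)*(x - 3) = (-1 + x)*(-3 + x))
z(u) = 1/(2*u)
p = 299/10 (p = 6*5 + (1/2)/(-5) = 30 + (1/2)*(-1/5) = 30 - 1/10 = 299/10 ≈ 29.900)
((p - 3)*y(-4))*(-14) = ((299/10 - 3)*(3 + (-4)**2 - 4*(-4)))*(-14) = (269*(3 + 16 + 16)/10)*(-14) = ((269/10)*35)*(-14) = (1883/2)*(-14) = -13181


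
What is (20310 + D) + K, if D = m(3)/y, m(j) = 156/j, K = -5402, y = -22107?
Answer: 329571104/22107 ≈ 14908.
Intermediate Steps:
D = -52/22107 (D = (156/3)/(-22107) = (156*(1/3))*(-1/22107) = 52*(-1/22107) = -52/22107 ≈ -0.0023522)
(20310 + D) + K = (20310 - 52/22107) - 5402 = 448993118/22107 - 5402 = 329571104/22107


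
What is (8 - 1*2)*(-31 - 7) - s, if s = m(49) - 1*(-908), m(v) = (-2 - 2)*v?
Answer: -940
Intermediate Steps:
m(v) = -4*v
s = 712 (s = -4*49 - 1*(-908) = -196 + 908 = 712)
(8 - 1*2)*(-31 - 7) - s = (8 - 1*2)*(-31 - 7) - 1*712 = (8 - 2)*(-38) - 712 = 6*(-38) - 712 = -228 - 712 = -940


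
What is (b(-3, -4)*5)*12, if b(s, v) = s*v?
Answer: 720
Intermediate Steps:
(b(-3, -4)*5)*12 = (-3*(-4)*5)*12 = (12*5)*12 = 60*12 = 720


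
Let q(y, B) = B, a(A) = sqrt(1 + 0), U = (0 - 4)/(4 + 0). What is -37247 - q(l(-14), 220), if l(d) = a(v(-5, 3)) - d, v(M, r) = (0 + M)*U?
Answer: -37467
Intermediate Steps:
U = -1 (U = -4/4 = -4*1/4 = -1)
v(M, r) = -M (v(M, r) = (0 + M)*(-1) = M*(-1) = -M)
a(A) = 1 (a(A) = sqrt(1) = 1)
l(d) = 1 - d
-37247 - q(l(-14), 220) = -37247 - 1*220 = -37247 - 220 = -37467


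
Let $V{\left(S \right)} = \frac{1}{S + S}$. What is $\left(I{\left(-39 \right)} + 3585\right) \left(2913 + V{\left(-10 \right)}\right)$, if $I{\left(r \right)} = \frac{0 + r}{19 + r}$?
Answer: $\frac{4179442401}{400} \approx 1.0449 \cdot 10^{7}$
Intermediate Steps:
$I{\left(r \right)} = \frac{r}{19 + r}$
$V{\left(S \right)} = \frac{1}{2 S}$
$\left(I{\left(-39 \right)} + 3585\right) \left(2913 + V{\left(-10 \right)}\right) = \left(- \frac{39}{19 - 39} + 3585\right) \left(2913 + \frac{1}{2 \left(-10\right)}\right) = \left(- \frac{39}{-20} + 3585\right) \left(2913 + \frac{1}{2} \left(- \frac{1}{10}\right)\right) = \left(\left(-39\right) \left(- \frac{1}{20}\right) + 3585\right) \left(2913 - \frac{1}{20}\right) = \left(\frac{39}{20} + 3585\right) \frac{58259}{20} = \frac{71739}{20} \cdot \frac{58259}{20} = \frac{4179442401}{400}$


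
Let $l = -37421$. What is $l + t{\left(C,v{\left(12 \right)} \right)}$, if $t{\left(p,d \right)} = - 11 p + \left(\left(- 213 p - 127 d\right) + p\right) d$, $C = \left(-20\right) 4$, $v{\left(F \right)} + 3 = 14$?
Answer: $134652$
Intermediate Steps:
$v{\left(F \right)} = 11$ ($v{\left(F \right)} = -3 + 14 = 11$)
$C = -80$
$t{\left(p,d \right)} = - 11 p + d \left(- 212 p - 127 d\right)$ ($t{\left(p,d \right)} = - 11 p + \left(- 212 p - 127 d\right) d = - 11 p + d \left(- 212 p - 127 d\right)$)
$l + t{\left(C,v{\left(12 \right)} \right)} = -37421 - \left(-880 - 186560 + 15367\right) = -37421 + \left(\left(-127\right) 121 + 880 + 186560\right) = -37421 + \left(-15367 + 880 + 186560\right) = -37421 + 172073 = 134652$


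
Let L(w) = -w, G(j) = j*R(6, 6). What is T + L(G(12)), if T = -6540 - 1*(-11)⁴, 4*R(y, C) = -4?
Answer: -21169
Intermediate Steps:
R(y, C) = -1 (R(y, C) = (¼)*(-4) = -1)
G(j) = -j (G(j) = j*(-1) = -j)
T = -21181 (T = -6540 - 1*14641 = -6540 - 14641 = -21181)
T + L(G(12)) = -21181 - (-1)*12 = -21181 - 1*(-12) = -21181 + 12 = -21169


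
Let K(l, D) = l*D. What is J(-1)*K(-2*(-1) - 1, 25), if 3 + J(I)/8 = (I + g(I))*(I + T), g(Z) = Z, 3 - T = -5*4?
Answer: -9400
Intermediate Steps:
T = 23 (T = 3 - (-5)*4 = 3 - 1*(-20) = 3 + 20 = 23)
K(l, D) = D*l
J(I) = -24 + 16*I*(23 + I) (J(I) = -24 + 8*((I + I)*(I + 23)) = -24 + 8*((2*I)*(23 + I)) = -24 + 8*(2*I*(23 + I)) = -24 + 16*I*(23 + I))
J(-1)*K(-2*(-1) - 1, 25) = (-24 + 16*(-1)**2 + 368*(-1))*(25*(-2*(-1) - 1)) = (-24 + 16*1 - 368)*(25*(2 - 1)) = (-24 + 16 - 368)*(25*1) = -376*25 = -9400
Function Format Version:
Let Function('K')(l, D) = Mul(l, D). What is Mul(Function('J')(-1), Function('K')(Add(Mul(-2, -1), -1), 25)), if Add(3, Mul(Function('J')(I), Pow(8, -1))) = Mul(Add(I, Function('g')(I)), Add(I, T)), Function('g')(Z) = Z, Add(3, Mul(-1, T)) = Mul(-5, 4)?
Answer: -9400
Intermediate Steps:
T = 23 (T = Add(3, Mul(-1, Mul(-5, 4))) = Add(3, Mul(-1, -20)) = Add(3, 20) = 23)
Function('K')(l, D) = Mul(D, l)
Function('J')(I) = Add(-24, Mul(16, I, Add(23, I))) (Function('J')(I) = Add(-24, Mul(8, Mul(Add(I, I), Add(I, 23)))) = Add(-24, Mul(8, Mul(Mul(2, I), Add(23, I)))) = Add(-24, Mul(8, Mul(2, I, Add(23, I)))) = Add(-24, Mul(16, I, Add(23, I))))
Mul(Function('J')(-1), Function('K')(Add(Mul(-2, -1), -1), 25)) = Mul(Add(-24, Mul(16, Pow(-1, 2)), Mul(368, -1)), Mul(25, Add(Mul(-2, -1), -1))) = Mul(Add(-24, Mul(16, 1), -368), Mul(25, Add(2, -1))) = Mul(Add(-24, 16, -368), Mul(25, 1)) = Mul(-376, 25) = -9400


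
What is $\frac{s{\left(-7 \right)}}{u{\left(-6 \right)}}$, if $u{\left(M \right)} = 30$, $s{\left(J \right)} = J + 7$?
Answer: $0$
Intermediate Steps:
$s{\left(J \right)} = 7 + J$
$\frac{s{\left(-7 \right)}}{u{\left(-6 \right)}} = \frac{7 - 7}{30} = 0 \cdot \frac{1}{30} = 0$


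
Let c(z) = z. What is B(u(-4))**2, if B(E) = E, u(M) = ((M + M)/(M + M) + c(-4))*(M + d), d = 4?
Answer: 0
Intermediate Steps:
u(M) = -12 - 3*M (u(M) = ((M + M)/(M + M) - 4)*(M + 4) = ((2*M)/((2*M)) - 4)*(4 + M) = ((2*M)*(1/(2*M)) - 4)*(4 + M) = (1 - 4)*(4 + M) = -3*(4 + M) = -12 - 3*M)
B(u(-4))**2 = (-12 - 3*(-4))**2 = (-12 + 12)**2 = 0**2 = 0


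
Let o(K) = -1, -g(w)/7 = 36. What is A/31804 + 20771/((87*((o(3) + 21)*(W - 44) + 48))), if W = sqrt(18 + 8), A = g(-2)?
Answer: -339283801/1133756943 - 103855*sqrt(26)/14829672 ≈ -0.33497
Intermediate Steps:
g(w) = -252 (g(w) = -7*36 = -252)
A = -252
W = sqrt(26) ≈ 5.0990
A/31804 + 20771/((87*((o(3) + 21)*(W - 44) + 48))) = -252/31804 + 20771/((87*((-1 + 21)*(sqrt(26) - 44) + 48))) = -252*1/31804 + 20771/((87*(20*(-44 + sqrt(26)) + 48))) = -63/7951 + 20771/((87*((-880 + 20*sqrt(26)) + 48))) = -63/7951 + 20771/((87*(-832 + 20*sqrt(26)))) = -63/7951 + 20771/(-72384 + 1740*sqrt(26))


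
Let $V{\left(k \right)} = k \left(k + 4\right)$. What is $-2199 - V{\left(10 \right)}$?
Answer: $-2339$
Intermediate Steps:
$V{\left(k \right)} = k \left(4 + k\right)$
$-2199 - V{\left(10 \right)} = -2199 - 10 \left(4 + 10\right) = -2199 - 10 \cdot 14 = -2199 - 140 = -2339$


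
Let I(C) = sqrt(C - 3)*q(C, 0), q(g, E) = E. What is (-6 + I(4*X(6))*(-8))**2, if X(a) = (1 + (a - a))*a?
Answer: 36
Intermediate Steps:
X(a) = a (X(a) = (1 + 0)*a = 1*a = a)
I(C) = 0 (I(C) = sqrt(C - 3)*0 = sqrt(-3 + C)*0 = 0)
(-6 + I(4*X(6))*(-8))**2 = (-6 + 0*(-8))**2 = (-6 + 0)**2 = (-6)**2 = 36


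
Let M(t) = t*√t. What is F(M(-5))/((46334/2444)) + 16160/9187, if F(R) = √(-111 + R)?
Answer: 16160/9187 + 1222*√(-111 - 5*I*√5)/23167 ≈ 1.787 - 0.55643*I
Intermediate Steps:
M(t) = t^(3/2)
F(M(-5))/((46334/2444)) + 16160/9187 = √(-111 + (-5)^(3/2))/((46334/2444)) + 16160/9187 = √(-111 - 5*I*√5)/((46334*(1/2444))) + 16160*(1/9187) = √(-111 - 5*I*√5)/(23167/1222) + 16160/9187 = √(-111 - 5*I*√5)*(1222/23167) + 16160/9187 = 1222*√(-111 - 5*I*√5)/23167 + 16160/9187 = 16160/9187 + 1222*√(-111 - 5*I*√5)/23167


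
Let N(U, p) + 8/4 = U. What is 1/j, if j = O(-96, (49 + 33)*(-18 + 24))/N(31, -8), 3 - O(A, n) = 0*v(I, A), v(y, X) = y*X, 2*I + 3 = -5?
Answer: 29/3 ≈ 9.6667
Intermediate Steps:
I = -4 (I = -3/2 + (½)*(-5) = -3/2 - 5/2 = -4)
N(U, p) = -2 + U
v(y, X) = X*y
O(A, n) = 3 (O(A, n) = 3 - 0*A*(-4) = 3 - 0*(-4*A) = 3 - 1*0 = 3 + 0 = 3)
j = 3/29 (j = 3/(-2 + 31) = 3/29 ≈ 0.10345)
1/j = 1/(3/29) = 29/3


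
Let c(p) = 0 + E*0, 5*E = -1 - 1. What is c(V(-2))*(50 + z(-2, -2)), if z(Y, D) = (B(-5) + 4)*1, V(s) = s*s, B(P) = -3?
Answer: 0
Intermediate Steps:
E = -2/5 (E = (-1 - 1)/5 = (1/5)*(-2) = -2/5 ≈ -0.40000)
V(s) = s**2
z(Y, D) = 1 (z(Y, D) = (-3 + 4)*1 = 1*1 = 1)
c(p) = 0 (c(p) = 0 - 2/5*0 = 0 + 0 = 0)
c(V(-2))*(50 + z(-2, -2)) = 0*(50 + 1) = 0*51 = 0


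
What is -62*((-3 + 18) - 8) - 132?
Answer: -566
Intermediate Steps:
-62*((-3 + 18) - 8) - 132 = -62*(15 - 8) - 132 = -62*7 - 132 = -434 - 132 = -566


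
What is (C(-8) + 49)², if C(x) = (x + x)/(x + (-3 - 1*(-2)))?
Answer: 208849/81 ≈ 2578.4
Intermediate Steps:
C(x) = 2*x/(-1 + x) (C(x) = (2*x)/(x + (-3 + 2)) = (2*x)/(x - 1) = (2*x)/(-1 + x) = 2*x/(-1 + x))
(C(-8) + 49)² = (2*(-8)/(-1 - 8) + 49)² = (2*(-8)/(-9) + 49)² = (2*(-8)*(-⅑) + 49)² = (16/9 + 49)² = (457/9)² = 208849/81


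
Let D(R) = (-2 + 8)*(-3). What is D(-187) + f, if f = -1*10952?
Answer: -10970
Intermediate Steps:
D(R) = -18 (D(R) = 6*(-3) = -18)
f = -10952
D(-187) + f = -18 - 10952 = -10970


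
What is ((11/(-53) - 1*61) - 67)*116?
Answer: -788220/53 ≈ -14872.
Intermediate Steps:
((11/(-53) - 1*61) - 67)*116 = ((11*(-1/53) - 61) - 67)*116 = ((-11/53 - 61) - 67)*116 = (-3244/53 - 67)*116 = -6795/53*116 = -788220/53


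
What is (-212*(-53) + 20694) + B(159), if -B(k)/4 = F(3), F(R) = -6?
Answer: 31954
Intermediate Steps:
B(k) = 24 (B(k) = -4*(-6) = 24)
(-212*(-53) + 20694) + B(159) = (-212*(-53) + 20694) + 24 = (11236 + 20694) + 24 = 31930 + 24 = 31954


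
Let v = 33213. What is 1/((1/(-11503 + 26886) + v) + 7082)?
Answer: 15383/619857986 ≈ 2.4817e-5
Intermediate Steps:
1/((1/(-11503 + 26886) + v) + 7082) = 1/((1/(-11503 + 26886) + 33213) + 7082) = 1/((1/15383 + 33213) + 7082) = 1/(510915580/15383 + 7082) = 1/(619857986/15383) = 15383/619857986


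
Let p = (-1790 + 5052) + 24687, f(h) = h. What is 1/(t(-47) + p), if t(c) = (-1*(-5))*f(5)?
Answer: 1/27974 ≈ 3.5747e-5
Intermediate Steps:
p = 27949 (p = 3262 + 24687 = 27949)
t(c) = 25 (t(c) = -1*(-5)*5 = 5*5 = 25)
1/(t(-47) + p) = 1/(25 + 27949) = 1/27974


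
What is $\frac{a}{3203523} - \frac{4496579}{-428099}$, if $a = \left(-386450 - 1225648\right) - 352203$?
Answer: $\frac{4521326318006}{457141664259} \approx 9.8904$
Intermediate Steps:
$a = -1964301$ ($a = -1612098 - 352203 = -1964301$)
$\frac{a}{3203523} - \frac{4496579}{-428099} = - \frac{1964301}{3203523} - \frac{4496579}{-428099} = \left(-1964301\right) \frac{1}{3203523} - - \frac{4496579}{428099} = - \frac{654767}{1067841} + \frac{4496579}{428099} = \frac{4521326318006}{457141664259}$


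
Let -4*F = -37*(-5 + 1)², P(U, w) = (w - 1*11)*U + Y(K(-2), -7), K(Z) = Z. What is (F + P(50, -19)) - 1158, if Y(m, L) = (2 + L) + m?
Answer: -2517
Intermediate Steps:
Y(m, L) = 2 + L + m
P(U, w) = -7 + U*(-11 + w) (P(U, w) = (w - 1*11)*U + (2 - 7 - 2) = (w - 11)*U - 7 = (-11 + w)*U - 7 = U*(-11 + w) - 7 = -7 + U*(-11 + w))
F = 148 (F = -(-37)*(-5 + 1)²/4 = -(-37)*(-4)²/4 = -(-37)*16/4 = -¼*(-592) = 148)
(F + P(50, -19)) - 1158 = (148 + (-7 - 11*50 + 50*(-19))) - 1158 = (148 + (-7 - 550 - 950)) - 1158 = (148 - 1507) - 1158 = -1359 - 1158 = -2517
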